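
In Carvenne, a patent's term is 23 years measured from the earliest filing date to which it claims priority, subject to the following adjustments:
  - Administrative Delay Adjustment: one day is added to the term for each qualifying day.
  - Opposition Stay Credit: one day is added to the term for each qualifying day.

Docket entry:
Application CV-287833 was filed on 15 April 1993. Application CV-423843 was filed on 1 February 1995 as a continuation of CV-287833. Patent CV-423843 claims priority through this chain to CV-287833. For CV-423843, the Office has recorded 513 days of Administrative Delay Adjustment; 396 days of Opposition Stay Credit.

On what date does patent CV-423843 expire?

October 11, 2018

Earliest priority filing: 15 April 1993.
Base term: 15 April 1993 + 23 years → 15 April 2016.
Administrative Delay Adjustment: +513 days → 10 September 2017.
Opposition Stay Credit: +396 days → 11 October 2018.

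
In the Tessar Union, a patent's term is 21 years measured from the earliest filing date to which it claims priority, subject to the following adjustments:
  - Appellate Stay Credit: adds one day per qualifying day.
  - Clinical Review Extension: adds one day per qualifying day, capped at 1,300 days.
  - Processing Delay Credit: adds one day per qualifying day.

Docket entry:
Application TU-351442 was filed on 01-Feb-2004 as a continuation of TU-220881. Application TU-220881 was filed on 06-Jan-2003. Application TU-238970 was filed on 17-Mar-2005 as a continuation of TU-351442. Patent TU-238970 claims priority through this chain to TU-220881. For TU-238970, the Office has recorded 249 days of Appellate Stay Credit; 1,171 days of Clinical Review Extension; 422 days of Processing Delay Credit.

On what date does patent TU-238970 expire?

Earliest priority filing: 6 January 2003.
Base term: 6 January 2003 + 21 years → 6 January 2024.
Appellate Stay Credit: +249 days → 11 September 2024.
Clinical Review Extension: 1171 days (within the 1300-day cap) → +1171 days → 26 November 2027.
Processing Delay Credit: +422 days → 21 January 2029.

2029-01-21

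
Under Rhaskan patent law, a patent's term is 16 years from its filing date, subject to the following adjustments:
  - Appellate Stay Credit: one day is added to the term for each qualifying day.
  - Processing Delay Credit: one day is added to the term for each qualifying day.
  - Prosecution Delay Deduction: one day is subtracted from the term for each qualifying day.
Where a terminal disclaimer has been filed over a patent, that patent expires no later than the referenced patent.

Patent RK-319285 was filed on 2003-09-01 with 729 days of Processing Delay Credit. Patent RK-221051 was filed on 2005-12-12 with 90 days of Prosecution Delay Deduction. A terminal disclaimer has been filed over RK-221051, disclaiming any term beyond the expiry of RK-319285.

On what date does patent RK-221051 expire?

Natural term of RK-221051:
  Base: filing + 16 years → 12 December 2021.
  Prosecution Delay Deduction: −90 days → 13 September 2021.
Expiry of referenced patent RK-319285:
  Base: filing + 16 years → 1 September 2019.
  Processing Delay Credit: +729 days → 30 August 2021.
Terminal disclaimer: RK-221051 expires on the earlier of 13 September 2021 and 30 August 2021.

August 30, 2021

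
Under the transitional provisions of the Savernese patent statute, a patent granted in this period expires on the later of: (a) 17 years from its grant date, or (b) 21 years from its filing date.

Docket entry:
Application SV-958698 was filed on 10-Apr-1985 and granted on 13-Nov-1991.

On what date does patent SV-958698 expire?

(a) grant + 17 years → 13 November 2008.
(b) filing + 21 years → 10 April 2006.
Later of the two: 13 November 2008.

2008-11-13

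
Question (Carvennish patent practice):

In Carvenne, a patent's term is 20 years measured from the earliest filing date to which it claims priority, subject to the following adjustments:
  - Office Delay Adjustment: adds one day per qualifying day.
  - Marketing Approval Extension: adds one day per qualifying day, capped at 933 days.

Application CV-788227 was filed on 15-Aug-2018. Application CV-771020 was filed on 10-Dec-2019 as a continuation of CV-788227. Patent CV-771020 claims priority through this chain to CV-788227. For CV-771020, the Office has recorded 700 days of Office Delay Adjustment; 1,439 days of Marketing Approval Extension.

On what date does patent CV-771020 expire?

2043-02-03

Earliest priority filing: 15 August 2018.
Base term: 15 August 2018 + 20 years → 15 August 2038.
Office Delay Adjustment: +700 days → 15 July 2040.
Marketing Approval Extension: 1439 days claimed exceeds the 933-day cap, so +933 days → 3 February 2043.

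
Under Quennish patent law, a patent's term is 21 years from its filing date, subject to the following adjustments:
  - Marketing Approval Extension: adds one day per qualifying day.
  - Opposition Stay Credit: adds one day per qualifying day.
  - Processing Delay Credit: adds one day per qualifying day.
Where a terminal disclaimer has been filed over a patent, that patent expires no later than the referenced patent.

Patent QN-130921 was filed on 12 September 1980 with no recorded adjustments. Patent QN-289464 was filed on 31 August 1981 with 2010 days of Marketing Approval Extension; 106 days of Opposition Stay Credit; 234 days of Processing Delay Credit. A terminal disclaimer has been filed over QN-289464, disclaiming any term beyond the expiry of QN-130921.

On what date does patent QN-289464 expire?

Natural term of QN-289464:
  Base: filing + 21 years → 31 August 2002.
  Marketing Approval Extension: +2010 days → 2 March 2008.
  Opposition Stay Credit: +106 days → 16 June 2008.
  Processing Delay Credit: +234 days → 5 February 2009.
Expiry of referenced patent QN-130921:
  Base: filing + 21 years → 12 September 2001.
Terminal disclaimer: QN-289464 expires on the earlier of 5 February 2009 and 12 September 2001.

September 12, 2001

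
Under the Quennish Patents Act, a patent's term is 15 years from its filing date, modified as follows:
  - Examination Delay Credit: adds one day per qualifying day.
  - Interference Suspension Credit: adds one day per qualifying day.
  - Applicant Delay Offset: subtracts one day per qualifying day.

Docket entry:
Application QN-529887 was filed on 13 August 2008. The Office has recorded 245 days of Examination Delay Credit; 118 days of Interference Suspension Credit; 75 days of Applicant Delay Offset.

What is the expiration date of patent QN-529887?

May 27, 2024

Base term: filing date + 15 years → 13 August 2023.
Examination Delay Credit: +245 days → 14 April 2024.
Interference Suspension Credit: +118 days → 10 August 2024.
Applicant Delay Offset: −75 days → 27 May 2024.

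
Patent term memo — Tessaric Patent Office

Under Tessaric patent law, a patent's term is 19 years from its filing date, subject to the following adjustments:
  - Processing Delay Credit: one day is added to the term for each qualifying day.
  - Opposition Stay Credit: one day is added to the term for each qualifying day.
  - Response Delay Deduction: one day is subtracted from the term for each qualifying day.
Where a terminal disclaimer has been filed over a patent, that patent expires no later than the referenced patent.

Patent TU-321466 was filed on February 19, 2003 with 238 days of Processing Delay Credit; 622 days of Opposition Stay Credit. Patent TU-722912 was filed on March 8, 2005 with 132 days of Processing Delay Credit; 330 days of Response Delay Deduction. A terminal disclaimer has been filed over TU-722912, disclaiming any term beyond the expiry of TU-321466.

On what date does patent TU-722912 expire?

August 23, 2023

Natural term of TU-722912:
  Base: filing + 19 years → 8 March 2024.
  Processing Delay Credit: +132 days → 18 July 2024.
  Response Delay Deduction: −330 days → 23 August 2023.
Expiry of referenced patent TU-321466:
  Base: filing + 19 years → 19 February 2022.
  Processing Delay Credit: +238 days → 15 October 2022.
  Opposition Stay Credit: +622 days → 28 June 2024.
Terminal disclaimer: TU-722912 expires on the earlier of 23 August 2023 and 28 June 2024.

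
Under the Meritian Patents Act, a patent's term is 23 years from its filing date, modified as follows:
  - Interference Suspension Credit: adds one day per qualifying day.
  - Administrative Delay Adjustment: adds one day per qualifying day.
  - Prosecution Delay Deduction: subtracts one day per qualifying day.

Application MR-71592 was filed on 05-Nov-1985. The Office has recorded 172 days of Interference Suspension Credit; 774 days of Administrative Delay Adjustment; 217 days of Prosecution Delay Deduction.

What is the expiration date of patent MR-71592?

Base term: filing date + 23 years → 5 November 2008.
Interference Suspension Credit: +172 days → 26 April 2009.
Administrative Delay Adjustment: +774 days → 9 June 2011.
Prosecution Delay Deduction: −217 days → 4 November 2010.

November 4, 2010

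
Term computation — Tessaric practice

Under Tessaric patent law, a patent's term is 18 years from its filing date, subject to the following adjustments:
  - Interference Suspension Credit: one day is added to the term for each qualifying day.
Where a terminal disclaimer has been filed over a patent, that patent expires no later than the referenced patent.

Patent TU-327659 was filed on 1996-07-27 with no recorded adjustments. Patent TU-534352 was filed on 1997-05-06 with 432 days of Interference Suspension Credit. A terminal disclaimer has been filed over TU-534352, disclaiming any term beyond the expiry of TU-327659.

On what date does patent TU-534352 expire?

Natural term of TU-534352:
  Base: filing + 18 years → 6 May 2015.
  Interference Suspension Credit: +432 days → 11 July 2016.
Expiry of referenced patent TU-327659:
  Base: filing + 18 years → 27 July 2014.
Terminal disclaimer: TU-534352 expires on the earlier of 11 July 2016 and 27 July 2014.

July 27, 2014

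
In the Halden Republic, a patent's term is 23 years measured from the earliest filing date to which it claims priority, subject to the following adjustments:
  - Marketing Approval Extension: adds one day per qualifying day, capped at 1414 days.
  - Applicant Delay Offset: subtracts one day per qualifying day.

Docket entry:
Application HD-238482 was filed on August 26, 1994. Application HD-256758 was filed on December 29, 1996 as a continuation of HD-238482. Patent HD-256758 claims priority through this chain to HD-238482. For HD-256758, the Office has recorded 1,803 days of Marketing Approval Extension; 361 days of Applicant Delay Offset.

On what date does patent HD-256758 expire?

2020-07-14

Earliest priority filing: 26 August 1994.
Base term: 26 August 1994 + 23 years → 26 August 2017.
Marketing Approval Extension: 1803 days claimed exceeds the 1414-day cap, so +1414 days → 10 July 2021.
Applicant Delay Offset: −361 days → 14 July 2020.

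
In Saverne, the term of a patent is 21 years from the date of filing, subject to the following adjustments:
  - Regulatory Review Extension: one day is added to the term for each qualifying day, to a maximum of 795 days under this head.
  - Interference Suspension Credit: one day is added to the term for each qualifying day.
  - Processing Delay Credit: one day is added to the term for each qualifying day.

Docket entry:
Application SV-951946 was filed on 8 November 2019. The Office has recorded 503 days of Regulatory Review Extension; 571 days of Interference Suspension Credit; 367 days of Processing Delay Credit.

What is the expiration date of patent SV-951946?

2044-10-19

Base term: filing date + 21 years → 8 November 2040.
Regulatory Review Extension: 503 days (within the 795-day cap) → +503 days → 26 March 2042.
Interference Suspension Credit: +571 days → 18 October 2043.
Processing Delay Credit: +367 days → 19 October 2044.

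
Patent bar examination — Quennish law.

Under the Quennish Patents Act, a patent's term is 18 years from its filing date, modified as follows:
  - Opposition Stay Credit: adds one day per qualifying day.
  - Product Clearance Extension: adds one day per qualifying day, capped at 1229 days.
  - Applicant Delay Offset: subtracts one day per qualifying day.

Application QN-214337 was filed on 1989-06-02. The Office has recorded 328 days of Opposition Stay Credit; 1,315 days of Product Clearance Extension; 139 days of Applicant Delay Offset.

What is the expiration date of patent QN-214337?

2011-04-20

Base term: filing date + 18 years → 2 June 2007.
Opposition Stay Credit: +328 days → 25 April 2008.
Product Clearance Extension: 1315 days claimed exceeds the 1229-day cap, so +1229 days → 6 September 2011.
Applicant Delay Offset: −139 days → 20 April 2011.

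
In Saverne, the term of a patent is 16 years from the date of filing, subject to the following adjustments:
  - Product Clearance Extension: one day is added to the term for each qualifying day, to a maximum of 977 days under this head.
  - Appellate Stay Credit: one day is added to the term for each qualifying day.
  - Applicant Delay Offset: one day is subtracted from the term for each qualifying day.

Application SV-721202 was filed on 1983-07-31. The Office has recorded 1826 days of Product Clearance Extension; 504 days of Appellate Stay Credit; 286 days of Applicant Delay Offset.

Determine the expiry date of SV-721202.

November 7, 2002

Base term: filing date + 16 years → 31 July 1999.
Product Clearance Extension: 1826 days claimed exceeds the 977-day cap, so +977 days → 3 April 2002.
Appellate Stay Credit: +504 days → 20 August 2003.
Applicant Delay Offset: −286 days → 7 November 2002.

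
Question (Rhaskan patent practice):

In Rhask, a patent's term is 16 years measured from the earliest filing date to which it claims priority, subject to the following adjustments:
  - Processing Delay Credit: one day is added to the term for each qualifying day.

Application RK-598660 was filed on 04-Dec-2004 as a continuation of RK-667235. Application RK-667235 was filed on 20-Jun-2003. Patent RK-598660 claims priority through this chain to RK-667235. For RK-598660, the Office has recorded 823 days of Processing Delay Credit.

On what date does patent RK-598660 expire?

September 20, 2021

Earliest priority filing: 20 June 2003.
Base term: 20 June 2003 + 16 years → 20 June 2019.
Processing Delay Credit: +823 days → 20 September 2021.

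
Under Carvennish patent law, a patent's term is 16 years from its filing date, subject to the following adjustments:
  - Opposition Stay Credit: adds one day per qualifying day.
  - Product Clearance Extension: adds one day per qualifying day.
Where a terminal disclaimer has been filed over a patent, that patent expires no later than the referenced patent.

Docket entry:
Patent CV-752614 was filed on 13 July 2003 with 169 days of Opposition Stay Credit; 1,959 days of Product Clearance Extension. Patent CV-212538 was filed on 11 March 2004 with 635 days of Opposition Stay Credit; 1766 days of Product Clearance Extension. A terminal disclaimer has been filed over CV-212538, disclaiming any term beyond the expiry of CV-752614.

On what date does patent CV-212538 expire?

May 10, 2025

Natural term of CV-212538:
  Base: filing + 16 years → 11 March 2020.
  Opposition Stay Credit: +635 days → 6 December 2021.
  Product Clearance Extension: +1766 days → 7 October 2026.
Expiry of referenced patent CV-752614:
  Base: filing + 16 years → 13 July 2019.
  Opposition Stay Credit: +169 days → 29 December 2019.
  Product Clearance Extension: +1959 days → 10 May 2025.
Terminal disclaimer: CV-212538 expires on the earlier of 7 October 2026 and 10 May 2025.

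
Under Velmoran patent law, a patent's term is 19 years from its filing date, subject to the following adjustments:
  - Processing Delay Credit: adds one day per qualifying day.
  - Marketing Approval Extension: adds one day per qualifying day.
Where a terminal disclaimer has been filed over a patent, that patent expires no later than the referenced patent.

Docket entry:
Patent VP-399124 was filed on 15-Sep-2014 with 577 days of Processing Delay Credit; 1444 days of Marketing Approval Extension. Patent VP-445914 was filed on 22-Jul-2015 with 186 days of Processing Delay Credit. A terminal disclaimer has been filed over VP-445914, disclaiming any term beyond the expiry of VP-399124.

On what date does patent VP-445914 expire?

2035-01-24

Natural term of VP-445914:
  Base: filing + 19 years → 22 July 2034.
  Processing Delay Credit: +186 days → 24 January 2035.
Expiry of referenced patent VP-399124:
  Base: filing + 19 years → 15 September 2033.
  Processing Delay Credit: +577 days → 15 April 2035.
  Marketing Approval Extension: +1444 days → 29 March 2039.
Terminal disclaimer: VP-445914 expires on the earlier of 24 January 2035 and 29 March 2039.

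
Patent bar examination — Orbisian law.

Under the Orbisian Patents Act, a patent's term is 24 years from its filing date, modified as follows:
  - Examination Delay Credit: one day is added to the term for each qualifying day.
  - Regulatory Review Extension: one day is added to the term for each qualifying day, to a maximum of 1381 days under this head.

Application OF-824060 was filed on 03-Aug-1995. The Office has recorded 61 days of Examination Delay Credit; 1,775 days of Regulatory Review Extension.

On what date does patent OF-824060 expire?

2023-07-15

Base term: filing date + 24 years → 3 August 2019.
Examination Delay Credit: +61 days → 3 October 2019.
Regulatory Review Extension: 1775 days claimed exceeds the 1381-day cap, so +1381 days → 15 July 2023.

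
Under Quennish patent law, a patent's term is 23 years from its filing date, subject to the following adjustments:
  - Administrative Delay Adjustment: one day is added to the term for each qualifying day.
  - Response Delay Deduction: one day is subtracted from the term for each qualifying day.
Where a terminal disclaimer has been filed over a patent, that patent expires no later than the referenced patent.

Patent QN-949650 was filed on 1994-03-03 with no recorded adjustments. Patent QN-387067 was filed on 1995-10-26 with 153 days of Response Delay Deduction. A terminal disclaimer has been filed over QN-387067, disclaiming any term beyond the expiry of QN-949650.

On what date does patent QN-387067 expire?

Natural term of QN-387067:
  Base: filing + 23 years → 26 October 2018.
  Response Delay Deduction: −153 days → 26 May 2018.
Expiry of referenced patent QN-949650:
  Base: filing + 23 years → 3 March 2017.
Terminal disclaimer: QN-387067 expires on the earlier of 26 May 2018 and 3 March 2017.

March 3, 2017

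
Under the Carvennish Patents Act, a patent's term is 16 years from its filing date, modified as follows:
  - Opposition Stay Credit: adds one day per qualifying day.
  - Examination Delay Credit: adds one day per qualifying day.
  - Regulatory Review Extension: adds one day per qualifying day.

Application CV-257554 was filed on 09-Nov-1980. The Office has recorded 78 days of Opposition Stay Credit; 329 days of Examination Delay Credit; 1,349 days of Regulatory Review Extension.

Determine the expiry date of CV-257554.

2001-08-31

Base term: filing date + 16 years → 9 November 1996.
Opposition Stay Credit: +78 days → 26 January 1997.
Examination Delay Credit: +329 days → 21 December 1997.
Regulatory Review Extension: +1349 days → 31 August 2001.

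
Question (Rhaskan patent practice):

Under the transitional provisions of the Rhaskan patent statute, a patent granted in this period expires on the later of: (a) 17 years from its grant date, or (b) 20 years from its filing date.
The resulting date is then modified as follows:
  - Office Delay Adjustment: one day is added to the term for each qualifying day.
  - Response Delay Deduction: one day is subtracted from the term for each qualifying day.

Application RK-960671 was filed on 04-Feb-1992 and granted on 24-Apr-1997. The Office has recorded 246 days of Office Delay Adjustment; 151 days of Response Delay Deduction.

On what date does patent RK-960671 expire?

(a) grant + 17 years → 24 April 2014.
(b) filing + 20 years → 4 February 2012.
Later of the two: 24 April 2014.
Office Delay Adjustment: +246 days → 26 December 2014.
Response Delay Deduction: −151 days → 28 July 2014.

2014-07-28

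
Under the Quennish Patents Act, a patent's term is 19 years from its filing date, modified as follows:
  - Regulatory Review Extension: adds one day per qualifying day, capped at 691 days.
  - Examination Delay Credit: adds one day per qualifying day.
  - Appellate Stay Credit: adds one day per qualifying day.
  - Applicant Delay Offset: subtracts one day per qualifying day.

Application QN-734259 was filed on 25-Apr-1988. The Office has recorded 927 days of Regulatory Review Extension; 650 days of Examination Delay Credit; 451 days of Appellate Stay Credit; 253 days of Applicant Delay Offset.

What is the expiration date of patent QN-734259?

Base term: filing date + 19 years → 25 April 2007.
Regulatory Review Extension: 927 days claimed exceeds the 691-day cap, so +691 days → 16 March 2009.
Examination Delay Credit: +650 days → 26 December 2010.
Appellate Stay Credit: +451 days → 21 March 2012.
Applicant Delay Offset: −253 days → 12 July 2011.

2011-07-12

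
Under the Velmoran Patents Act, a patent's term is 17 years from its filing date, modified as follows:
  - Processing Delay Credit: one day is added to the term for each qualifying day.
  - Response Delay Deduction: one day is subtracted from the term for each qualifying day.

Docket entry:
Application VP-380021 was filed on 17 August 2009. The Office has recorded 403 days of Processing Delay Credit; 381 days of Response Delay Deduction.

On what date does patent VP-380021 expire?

2026-09-08

Base term: filing date + 17 years → 17 August 2026.
Processing Delay Credit: +403 days → 24 September 2027.
Response Delay Deduction: −381 days → 8 September 2026.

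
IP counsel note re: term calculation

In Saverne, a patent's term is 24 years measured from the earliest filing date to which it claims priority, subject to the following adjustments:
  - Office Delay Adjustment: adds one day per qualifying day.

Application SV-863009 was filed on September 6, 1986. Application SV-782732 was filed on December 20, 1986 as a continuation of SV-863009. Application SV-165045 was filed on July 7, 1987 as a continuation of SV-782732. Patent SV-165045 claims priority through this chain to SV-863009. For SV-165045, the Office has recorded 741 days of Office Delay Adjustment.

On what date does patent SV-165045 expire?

Earliest priority filing: 6 September 1986.
Base term: 6 September 1986 + 24 years → 6 September 2010.
Office Delay Adjustment: +741 days → 16 September 2012.

2012-09-16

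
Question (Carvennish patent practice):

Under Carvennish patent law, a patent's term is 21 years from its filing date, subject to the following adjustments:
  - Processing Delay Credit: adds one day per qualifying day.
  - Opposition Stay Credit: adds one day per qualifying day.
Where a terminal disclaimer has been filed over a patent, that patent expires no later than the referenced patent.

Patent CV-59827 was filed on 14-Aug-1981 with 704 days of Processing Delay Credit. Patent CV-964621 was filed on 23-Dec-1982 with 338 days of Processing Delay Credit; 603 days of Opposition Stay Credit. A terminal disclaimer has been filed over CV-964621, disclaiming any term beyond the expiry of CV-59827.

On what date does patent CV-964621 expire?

Natural term of CV-964621:
  Base: filing + 21 years → 23 December 2003.
  Processing Delay Credit: +338 days → 25 November 2004.
  Opposition Stay Credit: +603 days → 21 July 2006.
Expiry of referenced patent CV-59827:
  Base: filing + 21 years → 14 August 2002.
  Processing Delay Credit: +704 days → 18 July 2004.
Terminal disclaimer: CV-964621 expires on the earlier of 21 July 2006 and 18 July 2004.

2004-07-18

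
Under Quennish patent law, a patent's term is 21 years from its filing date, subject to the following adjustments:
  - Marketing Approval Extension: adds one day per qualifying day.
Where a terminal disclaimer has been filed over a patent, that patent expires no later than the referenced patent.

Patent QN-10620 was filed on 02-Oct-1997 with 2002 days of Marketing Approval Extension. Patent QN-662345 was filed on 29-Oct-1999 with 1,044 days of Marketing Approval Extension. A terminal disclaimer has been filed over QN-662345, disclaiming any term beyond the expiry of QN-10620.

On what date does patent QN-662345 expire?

2023-09-08

Natural term of QN-662345:
  Base: filing + 21 years → 29 October 2020.
  Marketing Approval Extension: +1044 days → 8 September 2023.
Expiry of referenced patent QN-10620:
  Base: filing + 21 years → 2 October 2018.
  Marketing Approval Extension: +2002 days → 26 March 2024.
Terminal disclaimer: QN-662345 expires on the earlier of 8 September 2023 and 26 March 2024.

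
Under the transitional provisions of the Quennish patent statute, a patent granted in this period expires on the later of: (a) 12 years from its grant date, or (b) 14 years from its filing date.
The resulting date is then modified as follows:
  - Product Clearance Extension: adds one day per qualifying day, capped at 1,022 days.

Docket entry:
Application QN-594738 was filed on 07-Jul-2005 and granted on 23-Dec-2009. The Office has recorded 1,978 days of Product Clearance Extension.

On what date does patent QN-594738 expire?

(a) grant + 12 years → 23 December 2021.
(b) filing + 14 years → 7 July 2019.
Later of the two: 23 December 2021.
Product Clearance Extension: 1978 days claimed exceeds the 1022-day cap, so +1022 days → 10 October 2024.

2024-10-10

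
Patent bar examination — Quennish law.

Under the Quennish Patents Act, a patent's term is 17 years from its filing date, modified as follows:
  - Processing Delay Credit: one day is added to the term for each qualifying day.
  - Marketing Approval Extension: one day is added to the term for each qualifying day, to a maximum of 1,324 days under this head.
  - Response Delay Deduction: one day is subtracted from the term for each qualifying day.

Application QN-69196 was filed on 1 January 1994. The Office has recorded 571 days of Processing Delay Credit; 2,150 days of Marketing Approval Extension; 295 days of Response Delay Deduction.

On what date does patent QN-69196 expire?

2015-05-20

Base term: filing date + 17 years → 1 January 2011.
Processing Delay Credit: +571 days → 25 July 2012.
Marketing Approval Extension: 2150 days claimed exceeds the 1324-day cap, so +1324 days → 10 March 2016.
Response Delay Deduction: −295 days → 20 May 2015.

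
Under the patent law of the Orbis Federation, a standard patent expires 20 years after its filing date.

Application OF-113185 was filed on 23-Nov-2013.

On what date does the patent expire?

Filing date + 20 years → 23 November 2033.

2033-11-23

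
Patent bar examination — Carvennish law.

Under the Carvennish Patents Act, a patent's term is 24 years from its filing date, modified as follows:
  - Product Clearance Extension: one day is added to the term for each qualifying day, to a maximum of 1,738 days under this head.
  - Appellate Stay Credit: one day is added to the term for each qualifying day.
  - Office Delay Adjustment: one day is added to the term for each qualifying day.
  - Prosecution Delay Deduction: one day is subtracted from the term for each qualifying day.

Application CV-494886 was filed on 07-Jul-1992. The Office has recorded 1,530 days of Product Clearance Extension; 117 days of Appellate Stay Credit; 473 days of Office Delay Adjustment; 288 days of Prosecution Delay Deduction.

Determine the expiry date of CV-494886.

2021-07-13

Base term: filing date + 24 years → 7 July 2016.
Product Clearance Extension: 1530 days (within the 1738-day cap) → +1530 days → 14 September 2020.
Appellate Stay Credit: +117 days → 9 January 2021.
Office Delay Adjustment: +473 days → 27 April 2022.
Prosecution Delay Deduction: −288 days → 13 July 2021.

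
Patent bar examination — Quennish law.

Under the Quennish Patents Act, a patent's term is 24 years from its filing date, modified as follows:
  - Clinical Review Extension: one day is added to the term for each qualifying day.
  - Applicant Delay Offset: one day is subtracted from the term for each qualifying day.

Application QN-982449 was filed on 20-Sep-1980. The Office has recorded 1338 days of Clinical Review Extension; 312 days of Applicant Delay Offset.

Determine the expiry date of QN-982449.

Base term: filing date + 24 years → 20 September 2004.
Clinical Review Extension: +1338 days → 20 May 2008.
Applicant Delay Offset: −312 days → 13 July 2007.

2007-07-13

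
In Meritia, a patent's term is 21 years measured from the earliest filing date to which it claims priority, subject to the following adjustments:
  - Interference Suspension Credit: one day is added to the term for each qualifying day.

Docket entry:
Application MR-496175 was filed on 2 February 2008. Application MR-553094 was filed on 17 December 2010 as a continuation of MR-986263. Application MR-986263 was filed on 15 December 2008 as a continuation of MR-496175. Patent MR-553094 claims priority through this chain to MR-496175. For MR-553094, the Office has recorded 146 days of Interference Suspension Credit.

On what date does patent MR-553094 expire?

June 28, 2029

Earliest priority filing: 2 February 2008.
Base term: 2 February 2008 + 21 years → 2 February 2029.
Interference Suspension Credit: +146 days → 28 June 2029.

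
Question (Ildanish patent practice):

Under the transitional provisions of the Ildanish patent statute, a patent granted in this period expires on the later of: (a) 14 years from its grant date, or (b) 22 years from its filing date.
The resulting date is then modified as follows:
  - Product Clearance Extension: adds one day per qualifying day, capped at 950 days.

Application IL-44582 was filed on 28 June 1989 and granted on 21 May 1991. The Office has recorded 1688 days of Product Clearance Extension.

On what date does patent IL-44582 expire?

February 2, 2014

(a) grant + 14 years → 21 May 2005.
(b) filing + 22 years → 28 June 2011.
Later of the two: 28 June 2011.
Product Clearance Extension: 1688 days claimed exceeds the 950-day cap, so +950 days → 2 February 2014.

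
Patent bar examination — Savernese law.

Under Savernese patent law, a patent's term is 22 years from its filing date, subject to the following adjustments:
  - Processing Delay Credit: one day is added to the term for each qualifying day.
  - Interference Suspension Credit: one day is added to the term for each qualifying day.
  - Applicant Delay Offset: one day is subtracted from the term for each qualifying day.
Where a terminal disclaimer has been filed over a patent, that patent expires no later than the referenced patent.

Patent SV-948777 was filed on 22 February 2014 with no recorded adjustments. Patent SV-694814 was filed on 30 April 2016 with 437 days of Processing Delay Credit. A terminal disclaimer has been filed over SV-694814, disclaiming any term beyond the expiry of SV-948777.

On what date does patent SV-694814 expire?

Natural term of SV-694814:
  Base: filing + 22 years → 30 April 2038.
  Processing Delay Credit: +437 days → 11 July 2039.
Expiry of referenced patent SV-948777:
  Base: filing + 22 years → 22 February 2036.
Terminal disclaimer: SV-694814 expires on the earlier of 11 July 2039 and 22 February 2036.

2036-02-22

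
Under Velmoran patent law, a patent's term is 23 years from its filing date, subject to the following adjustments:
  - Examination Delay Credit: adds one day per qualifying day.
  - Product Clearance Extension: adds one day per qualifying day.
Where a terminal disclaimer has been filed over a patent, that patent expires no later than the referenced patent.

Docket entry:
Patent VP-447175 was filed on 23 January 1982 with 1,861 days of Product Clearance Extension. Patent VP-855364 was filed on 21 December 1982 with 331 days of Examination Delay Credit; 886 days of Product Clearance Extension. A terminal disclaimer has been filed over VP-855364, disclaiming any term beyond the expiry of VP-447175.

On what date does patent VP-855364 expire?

April 21, 2009

Natural term of VP-855364:
  Base: filing + 23 years → 21 December 2005.
  Examination Delay Credit: +331 days → 17 November 2006.
  Product Clearance Extension: +886 days → 21 April 2009.
Expiry of referenced patent VP-447175:
  Base: filing + 23 years → 23 January 2005.
  Product Clearance Extension: +1861 days → 27 February 2010.
Terminal disclaimer: VP-855364 expires on the earlier of 21 April 2009 and 27 February 2010.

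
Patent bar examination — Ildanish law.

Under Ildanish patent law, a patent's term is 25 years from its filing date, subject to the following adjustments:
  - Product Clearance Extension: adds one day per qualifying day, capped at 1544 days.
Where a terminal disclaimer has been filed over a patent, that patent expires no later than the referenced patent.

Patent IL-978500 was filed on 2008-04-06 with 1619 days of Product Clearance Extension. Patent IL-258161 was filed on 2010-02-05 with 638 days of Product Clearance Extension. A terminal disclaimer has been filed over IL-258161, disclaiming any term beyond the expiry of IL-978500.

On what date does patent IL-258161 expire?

November 4, 2036

Natural term of IL-258161:
  Base: filing + 25 years → 5 February 2035.
  Product Clearance Extension: 638 days (within the 1544-day cap) → +638 days → 4 November 2036.
Expiry of referenced patent IL-978500:
  Base: filing + 25 years → 6 April 2033.
  Product Clearance Extension: 1619 days claimed exceeds the 1544-day cap, so +1544 days → 28 June 2037.
Terminal disclaimer: IL-258161 expires on the earlier of 4 November 2036 and 28 June 2037.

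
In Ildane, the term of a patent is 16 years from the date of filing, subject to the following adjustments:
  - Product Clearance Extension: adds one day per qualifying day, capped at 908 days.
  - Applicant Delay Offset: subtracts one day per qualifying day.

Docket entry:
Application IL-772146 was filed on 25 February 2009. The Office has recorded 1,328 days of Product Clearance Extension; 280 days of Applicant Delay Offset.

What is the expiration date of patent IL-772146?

Base term: filing date + 16 years → 25 February 2025.
Product Clearance Extension: 1328 days claimed exceeds the 908-day cap, so +908 days → 22 August 2027.
Applicant Delay Offset: −280 days → 15 November 2026.

2026-11-15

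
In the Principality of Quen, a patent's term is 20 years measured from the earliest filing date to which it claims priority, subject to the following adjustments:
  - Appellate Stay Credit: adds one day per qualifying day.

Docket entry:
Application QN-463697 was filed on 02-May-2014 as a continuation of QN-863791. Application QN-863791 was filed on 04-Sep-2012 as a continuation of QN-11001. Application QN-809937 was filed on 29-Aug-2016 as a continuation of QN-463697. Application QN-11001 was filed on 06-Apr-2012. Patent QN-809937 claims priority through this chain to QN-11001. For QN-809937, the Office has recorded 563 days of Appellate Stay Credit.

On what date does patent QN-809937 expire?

Earliest priority filing: 6 April 2012.
Base term: 6 April 2012 + 20 years → 6 April 2032.
Appellate Stay Credit: +563 days → 21 October 2033.

October 21, 2033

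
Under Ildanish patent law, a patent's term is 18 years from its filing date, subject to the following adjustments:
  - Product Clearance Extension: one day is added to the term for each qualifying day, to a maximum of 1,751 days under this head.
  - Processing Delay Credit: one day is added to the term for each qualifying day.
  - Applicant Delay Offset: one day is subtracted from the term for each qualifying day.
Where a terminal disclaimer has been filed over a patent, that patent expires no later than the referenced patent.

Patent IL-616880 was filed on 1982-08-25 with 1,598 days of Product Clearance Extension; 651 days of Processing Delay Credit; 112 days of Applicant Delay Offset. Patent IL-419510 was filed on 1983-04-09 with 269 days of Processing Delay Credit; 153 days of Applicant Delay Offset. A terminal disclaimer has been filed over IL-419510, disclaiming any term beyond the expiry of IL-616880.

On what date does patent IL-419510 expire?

August 3, 2001

Natural term of IL-419510:
  Base: filing + 18 years → 9 April 2001.
  Processing Delay Credit: +269 days → 3 January 2002.
  Applicant Delay Offset: −153 days → 3 August 2001.
Expiry of referenced patent IL-616880:
  Base: filing + 18 years → 25 August 2000.
  Product Clearance Extension: 1598 days (within the 1751-day cap) → +1598 days → 9 January 2005.
  Processing Delay Credit: +651 days → 22 October 2006.
  Applicant Delay Offset: −112 days → 2 July 2006.
Terminal disclaimer: IL-419510 expires on the earlier of 3 August 2001 and 2 July 2006.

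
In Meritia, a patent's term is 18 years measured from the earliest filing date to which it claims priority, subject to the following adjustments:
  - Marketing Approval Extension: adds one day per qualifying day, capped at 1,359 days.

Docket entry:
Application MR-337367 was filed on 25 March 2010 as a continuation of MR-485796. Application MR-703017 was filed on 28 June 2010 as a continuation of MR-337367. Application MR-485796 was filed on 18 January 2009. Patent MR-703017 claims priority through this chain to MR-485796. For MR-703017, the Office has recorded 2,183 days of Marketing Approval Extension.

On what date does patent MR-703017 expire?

2030-10-08

Earliest priority filing: 18 January 2009.
Base term: 18 January 2009 + 18 years → 18 January 2027.
Marketing Approval Extension: 2183 days claimed exceeds the 1359-day cap, so +1359 days → 8 October 2030.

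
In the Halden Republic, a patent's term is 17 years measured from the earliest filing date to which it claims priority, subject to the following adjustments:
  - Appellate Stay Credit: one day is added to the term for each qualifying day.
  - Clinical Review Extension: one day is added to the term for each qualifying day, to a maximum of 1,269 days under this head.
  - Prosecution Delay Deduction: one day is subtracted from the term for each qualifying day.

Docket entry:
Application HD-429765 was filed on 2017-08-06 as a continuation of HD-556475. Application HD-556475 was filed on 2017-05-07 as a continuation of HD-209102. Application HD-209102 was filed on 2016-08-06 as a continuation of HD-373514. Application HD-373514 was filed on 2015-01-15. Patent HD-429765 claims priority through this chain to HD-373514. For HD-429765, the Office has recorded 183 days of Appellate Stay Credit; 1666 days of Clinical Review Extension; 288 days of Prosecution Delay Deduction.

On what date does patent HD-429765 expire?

Earliest priority filing: 15 January 2015.
Base term: 15 January 2015 + 17 years → 15 January 2032.
Appellate Stay Credit: +183 days → 16 July 2032.
Clinical Review Extension: 1666 days claimed exceeds the 1269-day cap, so +1269 days → 6 January 2036.
Prosecution Delay Deduction: −288 days → 24 March 2035.

March 24, 2035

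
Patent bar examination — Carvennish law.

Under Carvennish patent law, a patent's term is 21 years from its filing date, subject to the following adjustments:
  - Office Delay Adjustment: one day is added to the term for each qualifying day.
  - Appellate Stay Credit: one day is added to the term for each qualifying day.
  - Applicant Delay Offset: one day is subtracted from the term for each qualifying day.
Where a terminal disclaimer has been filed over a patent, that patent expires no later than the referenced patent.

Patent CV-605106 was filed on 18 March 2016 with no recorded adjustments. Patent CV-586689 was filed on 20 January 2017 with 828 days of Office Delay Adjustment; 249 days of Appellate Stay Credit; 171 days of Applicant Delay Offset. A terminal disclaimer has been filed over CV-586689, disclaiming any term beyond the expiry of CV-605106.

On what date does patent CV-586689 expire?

2037-03-18

Natural term of CV-586689:
  Base: filing + 21 years → 20 January 2038.
  Office Delay Adjustment: +828 days → 27 April 2040.
  Appellate Stay Credit: +249 days → 1 January 2041.
  Applicant Delay Offset: −171 days → 14 July 2040.
Expiry of referenced patent CV-605106:
  Base: filing + 21 years → 18 March 2037.
Terminal disclaimer: CV-586689 expires on the earlier of 14 July 2040 and 18 March 2037.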